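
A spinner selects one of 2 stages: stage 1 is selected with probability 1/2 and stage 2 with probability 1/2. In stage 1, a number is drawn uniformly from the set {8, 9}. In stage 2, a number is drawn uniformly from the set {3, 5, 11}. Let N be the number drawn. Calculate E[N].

E[N | stage 1] = (8+9)/2 = 17/2.
E[N | stage 2] = (3+5+11)/3 = 19/3.
E[N] = (1/2)·(17/2) + (1/2)·(19/3) = 89/12.

89/12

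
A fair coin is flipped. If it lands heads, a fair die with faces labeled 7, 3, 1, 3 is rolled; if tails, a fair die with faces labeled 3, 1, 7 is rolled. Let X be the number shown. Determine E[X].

E[X | heads] = (7+3+1+3)/4 = 7/2.
E[X | tails] = (3+1+7)/3 = 11/3.
By the law of total expectation,
E[X] = (1/2)·(7/2) + (1/2)·(11/3) = 43/12.

43/12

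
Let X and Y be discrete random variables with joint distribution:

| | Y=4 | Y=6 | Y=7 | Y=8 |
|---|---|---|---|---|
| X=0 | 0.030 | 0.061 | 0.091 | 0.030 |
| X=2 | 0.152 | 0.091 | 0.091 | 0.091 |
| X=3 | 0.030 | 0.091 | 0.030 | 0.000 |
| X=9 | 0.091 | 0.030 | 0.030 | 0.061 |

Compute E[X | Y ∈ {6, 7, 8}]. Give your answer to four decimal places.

2.8666

P(Y ∈ {6, 7, 8}) = 0.697.
Summing X·P(X=x,Y=y) over the conditioning event gives 1.998.
E[X | Y ∈ {6, 7, 8}] = (1.998) / (0.697) = 2.8666.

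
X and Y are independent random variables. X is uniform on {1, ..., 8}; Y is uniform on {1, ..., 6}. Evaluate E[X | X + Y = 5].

Outcomes with X + Y = 5: (1,4), (2,3), (3,2), (4,1), each with probability 1/48.
E[X | X + Y = 5] = (1 + 2 + 3 + 4) / 4 = 5/2.

5/2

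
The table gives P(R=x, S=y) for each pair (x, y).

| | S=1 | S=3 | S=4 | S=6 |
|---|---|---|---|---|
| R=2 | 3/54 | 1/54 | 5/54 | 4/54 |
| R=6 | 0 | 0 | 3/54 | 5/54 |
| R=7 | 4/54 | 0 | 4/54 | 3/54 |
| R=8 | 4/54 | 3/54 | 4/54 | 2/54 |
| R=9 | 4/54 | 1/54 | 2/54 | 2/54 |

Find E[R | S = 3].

P(S = 3) = 5/54.
Σ R·P over the event = 2·(1/54) + 8·(3/54) + 9·(1/54) = 35/54.
E[R | S = 3] = (35/54) / (5/54) = 7.

7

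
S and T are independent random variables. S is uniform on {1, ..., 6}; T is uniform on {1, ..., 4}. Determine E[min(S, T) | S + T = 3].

P(S + T = 3) = 1/12.
Summing min(S,T)·P(x,y) over outcomes with S + T = 3 gives 1/12.
E[min(S, T) | S + T = 3] = (1/12) / (1/12) = 1.

1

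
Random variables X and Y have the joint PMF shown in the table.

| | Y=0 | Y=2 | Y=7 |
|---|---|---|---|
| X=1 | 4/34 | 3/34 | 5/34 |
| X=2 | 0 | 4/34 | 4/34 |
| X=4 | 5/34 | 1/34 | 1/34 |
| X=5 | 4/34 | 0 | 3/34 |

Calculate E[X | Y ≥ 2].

P(Y ≥ 2) = 21/34.
Σ X·P over the event = 1·(3/34) + 1·(5/34) + 2·(4/34) + 2·(4/34) + 4·(1/34) + 4·(1/34) + 5·(3/34) = 47/34.
E[X | Y ≥ 2] = (47/34) / (21/34) = 47/21.

47/21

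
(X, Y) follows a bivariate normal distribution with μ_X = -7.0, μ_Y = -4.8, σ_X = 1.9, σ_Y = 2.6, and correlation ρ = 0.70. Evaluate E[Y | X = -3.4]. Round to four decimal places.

For a bivariate normal, E[Y | X=x] = μ_Y + ρ·(σ_Y/σ_X)·(x − μ_X).
E[Y | X=-3.4] = -4.8 + (0.70)·(2.6/1.9)·(-3.4 − (-7.0)) = -4.8 + (0.95789)·(3.6) = -1.3516.

-1.3516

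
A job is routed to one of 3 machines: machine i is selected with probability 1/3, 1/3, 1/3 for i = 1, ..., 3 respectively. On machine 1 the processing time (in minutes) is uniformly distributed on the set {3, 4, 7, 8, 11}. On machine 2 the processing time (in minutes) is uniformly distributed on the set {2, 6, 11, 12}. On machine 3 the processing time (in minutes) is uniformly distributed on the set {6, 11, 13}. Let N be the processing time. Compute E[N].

E[N | machine 1] = (3+4+7+8+11)/5 = 33/5.
E[N | machine 2] = (2+6+11+12)/4 = 31/4.
E[N | machine 3] = (6+11+13)/3 = 10.
E[N] = (1/3)·(33/5) + (1/3)·(31/4) + (1/3)·(10) = 487/60.

487/60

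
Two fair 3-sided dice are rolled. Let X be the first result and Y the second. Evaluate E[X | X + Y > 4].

P(X + Y > 4) = 1/3.
Summing X·P(x,y) over outcomes with X + Y > 4 gives 8/9.
E[X | X + Y > 4] = (8/9) / (1/3) = 8/3.

8/3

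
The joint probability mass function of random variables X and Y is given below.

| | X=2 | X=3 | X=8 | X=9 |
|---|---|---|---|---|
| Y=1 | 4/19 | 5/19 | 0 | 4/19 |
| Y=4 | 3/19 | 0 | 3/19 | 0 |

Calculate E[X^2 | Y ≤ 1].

385/13

P(Y ≤ 1) = 13/19.
Σ X^2·P over the event = 4·(4/19) + 9·(5/19) + 81·(4/19) = 385/19.
E[X^2 | Y ≤ 1] = (385/19) / (13/19) = 385/13.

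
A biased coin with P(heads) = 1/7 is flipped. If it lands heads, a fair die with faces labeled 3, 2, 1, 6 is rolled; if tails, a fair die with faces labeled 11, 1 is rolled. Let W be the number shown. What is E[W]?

E[W | heads] = (3+2+1+6)/4 = 3.
E[W | tails] = (11+1)/2 = 6.
By the law of total expectation,
E[W] = (1/7)·(3) + (6/7)·(6) = 39/7.

39/7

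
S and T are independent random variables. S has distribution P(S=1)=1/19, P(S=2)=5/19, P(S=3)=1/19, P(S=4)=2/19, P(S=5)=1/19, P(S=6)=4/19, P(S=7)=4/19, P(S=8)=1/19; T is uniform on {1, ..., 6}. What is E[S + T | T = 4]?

163/19

P(T = 4) = 1/6.
Summing (S+T)·P(x,y) over outcomes with T = 4 gives 163/114.
E[S + T | T = 4] = (163/114) / (1/6) = 163/19.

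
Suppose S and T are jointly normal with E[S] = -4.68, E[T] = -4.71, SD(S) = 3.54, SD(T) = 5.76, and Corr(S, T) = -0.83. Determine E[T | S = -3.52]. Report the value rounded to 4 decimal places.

-6.2766

E[T | S=x] = μ_T + ρ(σ_T/σ_S)(x − μ_S) for jointly normal variables.
E[T | S=-3.52] = -4.71 + (-0.83)·(5.76/3.54)·(-3.52 − (-4.68)) = -4.71 + (-1.3505)·(1.16) = -6.2766.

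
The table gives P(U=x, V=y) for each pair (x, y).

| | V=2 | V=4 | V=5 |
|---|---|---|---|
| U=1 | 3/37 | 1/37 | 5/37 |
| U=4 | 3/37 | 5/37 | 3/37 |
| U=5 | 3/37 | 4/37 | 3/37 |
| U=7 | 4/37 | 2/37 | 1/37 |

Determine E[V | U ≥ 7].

3

P(U ≥ 7) = 7/37.
Σ V·P over the event = 2·(4/37) + 4·(2/37) + 5·(1/37) = 21/37.
E[V | U ≥ 7] = (21/37) / (7/37) = 3.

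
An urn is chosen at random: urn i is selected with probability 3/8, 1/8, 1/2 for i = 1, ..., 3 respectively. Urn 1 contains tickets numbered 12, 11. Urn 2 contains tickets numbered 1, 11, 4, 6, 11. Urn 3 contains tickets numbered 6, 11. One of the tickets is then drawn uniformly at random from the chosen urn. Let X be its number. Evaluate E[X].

751/80

E[X | urn 1] = (12+11)/2 = 23/2.
E[X | urn 2] = (1+11+4+6+11)/5 = 33/5.
E[X | urn 3] = (6+11)/2 = 17/2.
By the law of total expectation,
E[X] = (3/8)·(23/2) + (1/8)·(33/5) + (1/2)·(17/2) = 751/80.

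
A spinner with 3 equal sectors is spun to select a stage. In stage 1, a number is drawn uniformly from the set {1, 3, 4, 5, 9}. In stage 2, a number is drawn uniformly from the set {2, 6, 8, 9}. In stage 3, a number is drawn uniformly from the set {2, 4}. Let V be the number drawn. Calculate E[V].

E[V | stage 1] = (1+3+4+5+9)/5 = 22/5.
E[V | stage 2] = (2+6+8+9)/4 = 25/4.
E[V | stage 3] = (2+4)/2 = 3.
E[V] = (1/3)·(22/5) + (1/3)·(25/4) + (1/3)·(3) = 91/20.

91/20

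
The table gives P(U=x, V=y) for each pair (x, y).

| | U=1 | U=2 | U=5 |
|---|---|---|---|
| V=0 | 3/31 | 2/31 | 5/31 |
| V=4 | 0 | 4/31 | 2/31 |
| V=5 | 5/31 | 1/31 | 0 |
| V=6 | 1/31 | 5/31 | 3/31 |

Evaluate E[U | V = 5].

7/6

P(V = 5) = 6/31.
Σ U·P over the event = 1·(5/31) + 2·(1/31) = 7/31.
E[U | V = 5] = (7/31) / (6/31) = 7/6.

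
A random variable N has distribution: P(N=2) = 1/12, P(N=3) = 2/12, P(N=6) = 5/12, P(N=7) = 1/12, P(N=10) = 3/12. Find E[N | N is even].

P(N is even) = 3/4.
Σ over the event: 2·1/12 + 6·5/12 + 10·1/4 = 31/6.
E[N | N is even] = (31/6) / (3/4) = 62/9.

62/9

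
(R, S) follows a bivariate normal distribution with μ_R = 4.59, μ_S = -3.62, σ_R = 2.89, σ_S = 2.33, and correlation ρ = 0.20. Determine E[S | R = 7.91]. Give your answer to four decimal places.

-3.0847

E[S | R=x] = μ_S + ρ(σ_S/σ_R)(x − μ_R) for jointly normal variables.
E[S | R=7.91] = -3.62 + (0.20)·(2.33/2.89)·(7.91 − (4.59)) = -3.62 + (0.16125)·(3.32) = -3.0847.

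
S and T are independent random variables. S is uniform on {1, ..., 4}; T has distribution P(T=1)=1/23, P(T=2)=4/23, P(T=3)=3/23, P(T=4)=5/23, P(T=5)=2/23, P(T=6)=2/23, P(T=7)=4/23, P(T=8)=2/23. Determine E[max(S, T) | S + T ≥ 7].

6

P(S + T ≥ 7) = 51/92.
Summing max(S,T)·P(x,y) over outcomes with S + T ≥ 7 gives 153/46.
E[max(S, T) | S + T ≥ 7] = (153/46) / (51/92) = 6.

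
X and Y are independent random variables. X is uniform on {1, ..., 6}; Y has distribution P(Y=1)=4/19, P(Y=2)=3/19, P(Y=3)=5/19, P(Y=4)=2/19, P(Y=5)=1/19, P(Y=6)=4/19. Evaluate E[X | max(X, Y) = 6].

P(max(X, Y) = 6) = 13/38.
Summing X·P(x,y) over outcomes with max(X, Y) = 6 gives 29/19.
E[X | max(X, Y) = 6] = (29/19) / (13/38) = 58/13.

58/13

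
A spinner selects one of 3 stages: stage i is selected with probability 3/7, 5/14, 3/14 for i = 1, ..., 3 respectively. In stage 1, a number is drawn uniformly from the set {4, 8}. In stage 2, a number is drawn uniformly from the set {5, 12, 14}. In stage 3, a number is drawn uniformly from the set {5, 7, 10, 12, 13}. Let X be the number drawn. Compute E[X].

E[X | stage 1] = (4+8)/2 = 6.
E[X | stage 2] = (5+12+14)/3 = 31/3.
E[X | stage 3] = (5+7+10+12+13)/5 = 47/5.
By the law of total expectation,
E[X] = (3/7)·(6) + (5/14)·(31/3) + (3/14)·(47/5) = 869/105.

869/105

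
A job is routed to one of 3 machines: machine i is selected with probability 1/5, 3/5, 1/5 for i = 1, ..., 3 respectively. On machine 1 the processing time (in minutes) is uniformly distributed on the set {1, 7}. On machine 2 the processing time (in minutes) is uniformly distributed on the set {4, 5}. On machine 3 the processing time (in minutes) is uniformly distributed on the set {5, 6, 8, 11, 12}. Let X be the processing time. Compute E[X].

E[X | machine 1] = (1+7)/2 = 4.
E[X | machine 2] = (4+5)/2 = 9/2.
E[X | machine 3] = (5+6+8+11+12)/5 = 42/5.
E[X] = (1/5)·(4) + (3/5)·(9/2) + (1/5)·(42/5) = 259/50.

259/50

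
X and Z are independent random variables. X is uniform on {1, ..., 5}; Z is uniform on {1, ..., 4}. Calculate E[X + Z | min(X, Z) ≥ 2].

13/2

P(min(X, Z) ≥ 2) = 3/5.
Summing (X+Z)·P(x,y) over outcomes with min(X, Z) ≥ 2 gives 39/10.
E[X + Z | min(X, Z) ≥ 2] = (39/10) / (3/5) = 13/2.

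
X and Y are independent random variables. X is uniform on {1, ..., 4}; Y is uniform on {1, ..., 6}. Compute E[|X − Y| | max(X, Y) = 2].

2/3

Outcomes with max(X, Y) = 2: (1,2), (2,1), (2,2), each with probability 1/24.
E[|X − Y| | max(X, Y) = 2] = (1 + 1 + 0) / 3 = 2/3.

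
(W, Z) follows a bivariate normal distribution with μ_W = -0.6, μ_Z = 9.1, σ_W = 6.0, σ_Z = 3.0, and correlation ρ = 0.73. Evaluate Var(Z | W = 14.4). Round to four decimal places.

4.2039

The conditional variance in a bivariate normal is σ_Z²(1 − ρ²), independent of x.
Var(Z | W=14.4) = (3.0)²·(1 − (0.73)²) = 9·0.4671 = 4.2039.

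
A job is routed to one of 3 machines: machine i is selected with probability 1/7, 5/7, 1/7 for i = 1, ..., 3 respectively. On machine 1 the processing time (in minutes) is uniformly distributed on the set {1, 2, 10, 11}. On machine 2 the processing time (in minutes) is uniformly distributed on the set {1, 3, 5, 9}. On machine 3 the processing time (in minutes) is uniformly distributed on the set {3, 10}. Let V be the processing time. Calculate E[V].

5

E[V | machine 1] = (1+2+10+11)/4 = 6.
E[V | machine 2] = (1+3+5+9)/4 = 9/2.
E[V | machine 3] = (3+10)/2 = 13/2.
By the law of total expectation,
E[V] = (1/7)·(6) + (5/7)·(9/2) + (1/7)·(13/2) = 5.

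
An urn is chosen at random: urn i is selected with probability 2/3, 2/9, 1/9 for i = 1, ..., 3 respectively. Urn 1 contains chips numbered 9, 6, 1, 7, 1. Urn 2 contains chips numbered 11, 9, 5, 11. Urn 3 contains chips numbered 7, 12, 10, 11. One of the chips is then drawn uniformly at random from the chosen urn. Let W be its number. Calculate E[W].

E[W | urn 1] = (9+6+1+7+1)/5 = 24/5.
E[W | urn 2] = (11+9+5+11)/4 = 9.
E[W | urn 3] = (7+12+10+11)/4 = 10.
By the law of total expectation,
E[W] = (2/3)·(24/5) + (2/9)·(9) + (1/9)·(10) = 284/45.

284/45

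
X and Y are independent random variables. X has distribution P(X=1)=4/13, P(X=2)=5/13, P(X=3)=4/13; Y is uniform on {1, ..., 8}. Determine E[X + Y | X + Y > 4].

P(X + Y > 4) = 3/4.
Summing (X+Y)·P(x,y) over outcomes with X + Y > 4 gives 589/104.
E[X + Y | X + Y > 4] = (589/104) / (3/4) = 589/78.

589/78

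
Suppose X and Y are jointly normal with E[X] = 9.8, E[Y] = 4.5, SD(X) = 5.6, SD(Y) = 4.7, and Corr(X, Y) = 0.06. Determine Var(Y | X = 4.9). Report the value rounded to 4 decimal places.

22.0105

For a bivariate normal, Var(Y | X=x) = σ_Y²(1 − ρ²).
Var(Y | X=4.9) = (4.7)²·(1 − (0.06)²) = 22.09·0.9964 = 22.0105.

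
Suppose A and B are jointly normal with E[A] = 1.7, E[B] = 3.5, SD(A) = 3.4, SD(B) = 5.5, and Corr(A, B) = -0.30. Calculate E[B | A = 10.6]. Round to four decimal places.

E[B | A=x] = μ_B + ρ(σ_B/σ_A)(x − μ_A) for jointly normal variables.
E[B | A=10.6] = 3.5 + (-0.30)·(5.5/3.4)·(10.6 − (1.7)) = 3.5 + (-0.48529)·(8.9) = -0.8191.

-0.8191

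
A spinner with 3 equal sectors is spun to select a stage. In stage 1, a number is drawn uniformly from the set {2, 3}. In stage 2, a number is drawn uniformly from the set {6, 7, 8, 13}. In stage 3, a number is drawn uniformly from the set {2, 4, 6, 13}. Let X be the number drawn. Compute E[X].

E[X | stage 1] = (2+3)/2 = 5/2.
E[X | stage 2] = (6+7+8+13)/4 = 17/2.
E[X | stage 3] = (2+4+6+13)/4 = 25/4.
E[X] = (1/3)·(5/2) + (1/3)·(17/2) + (1/3)·(25/4) = 23/4.

23/4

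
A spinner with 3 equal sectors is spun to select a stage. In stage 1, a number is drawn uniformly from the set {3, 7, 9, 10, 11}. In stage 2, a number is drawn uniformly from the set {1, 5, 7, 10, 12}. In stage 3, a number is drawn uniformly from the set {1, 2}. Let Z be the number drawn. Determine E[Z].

E[Z | stage 1] = (3+7+9+10+11)/5 = 8.
E[Z | stage 2] = (1+5+7+10+12)/5 = 7.
E[Z | stage 3] = (1+2)/2 = 3/2.
E[Z] = (1/3)·(8) + (1/3)·(7) + (1/3)·(3/2) = 11/2.

11/2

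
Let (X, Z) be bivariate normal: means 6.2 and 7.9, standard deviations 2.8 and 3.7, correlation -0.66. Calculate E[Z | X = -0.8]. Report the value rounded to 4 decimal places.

14.0050

The regression of Z on X has slope ρ·σ_Z/σ_X and passes through (μ_X, μ_Z).
E[Z | X=-0.8] = 7.9 + (-0.66)·(3.7/2.8)·(-0.8 − (6.2)) = 7.9 + (-0.87214)·(-7) = 14.0050.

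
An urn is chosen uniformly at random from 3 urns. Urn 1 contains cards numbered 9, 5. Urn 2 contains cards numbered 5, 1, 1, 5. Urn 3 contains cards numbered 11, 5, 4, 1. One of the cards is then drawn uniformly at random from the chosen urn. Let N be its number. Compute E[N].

61/12

E[N | urn 1] = (9+5)/2 = 7.
E[N | urn 2] = (5+1+1+5)/4 = 3.
E[N | urn 3] = (11+5+4+1)/4 = 21/4.
E[N] = (1/3)·(7) + (1/3)·(3) + (1/3)·(21/4) = 61/12.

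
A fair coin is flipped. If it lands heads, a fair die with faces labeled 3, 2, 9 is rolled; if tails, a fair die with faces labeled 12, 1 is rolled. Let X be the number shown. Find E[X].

E[X | heads] = (3+2+9)/3 = 14/3.
E[X | tails] = (12+1)/2 = 13/2.
By the law of total expectation,
E[X] = (1/2)·(14/3) + (1/2)·(13/2) = 67/12.

67/12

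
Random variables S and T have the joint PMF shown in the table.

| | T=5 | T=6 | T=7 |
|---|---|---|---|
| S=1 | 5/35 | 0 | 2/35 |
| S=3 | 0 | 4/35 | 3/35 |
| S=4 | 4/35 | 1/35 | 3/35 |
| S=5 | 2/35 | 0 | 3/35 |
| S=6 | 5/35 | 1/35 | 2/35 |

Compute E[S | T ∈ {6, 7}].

P(T ∈ {6, 7}) = 19/35.
Σ S·P over the event = 1·(2/35) + 3·(4/35) + 3·(3/35) + 4·(1/35) + 4·(3/35) + 5·(3/35) + 6·(1/35) + 6·(2/35) = 72/35.
E[S | T ∈ {6, 7}] = (72/35) / (19/35) = 72/19.

72/19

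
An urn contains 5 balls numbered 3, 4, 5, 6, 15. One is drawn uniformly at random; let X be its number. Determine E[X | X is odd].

23/3

P(X is odd) = 3/5.
Σ over the event: 3·1/5 + 5·1/5 + 15·1/5 = 23/5.
E[X | X is odd] = (23/5) / (3/5) = 23/3.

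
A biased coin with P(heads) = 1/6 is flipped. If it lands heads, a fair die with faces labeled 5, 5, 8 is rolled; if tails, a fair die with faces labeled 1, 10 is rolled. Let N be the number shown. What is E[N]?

E[N | heads] = (5+5+8)/3 = 6.
E[N | tails] = (1+10)/2 = 11/2.
By the law of total expectation,
E[N] = (1/6)·(6) + (5/6)·(11/2) = 67/12.

67/12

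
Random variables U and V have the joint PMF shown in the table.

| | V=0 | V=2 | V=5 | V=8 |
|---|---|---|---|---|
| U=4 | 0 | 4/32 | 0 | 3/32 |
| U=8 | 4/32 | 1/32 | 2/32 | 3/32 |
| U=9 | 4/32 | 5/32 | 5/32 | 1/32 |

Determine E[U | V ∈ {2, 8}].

P(V ∈ {2, 8}) = 17/32.
Σ U·P over the event = 4·(4/32) + 4·(3/32) + 8·(1/32) + 8·(3/32) + 9·(5/32) + 9·(1/32) = 57/16.
E[U | V ∈ {2, 8}] = (57/16) / (17/32) = 114/17.

114/17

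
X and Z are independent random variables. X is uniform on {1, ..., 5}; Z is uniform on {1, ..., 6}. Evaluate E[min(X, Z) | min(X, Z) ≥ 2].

P(min(X, Z) ≥ 2) = 2/3.
Summing min(X,Z)·P(x,y) over outcomes with min(X, Z) ≥ 2 gives 2.
E[min(X, Z) | min(X, Z) ≥ 2] = (2) / (2/3) = 3.

3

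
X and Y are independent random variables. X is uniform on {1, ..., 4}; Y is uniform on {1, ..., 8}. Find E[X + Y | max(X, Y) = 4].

44/7

Outcomes with max(X, Y) = 4: (1,4), (2,4), (3,4), (4,1), (4,2), (4,3), (4,4), each with probability 1/32.
E[X + Y | max(X, Y) = 4] = (5 + 6 + 7 + 5 + 6 + 7 + 8) / 7 = 44/7.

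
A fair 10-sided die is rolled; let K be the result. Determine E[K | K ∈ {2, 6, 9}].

P(K ∈ {2, 6, 9}) = 3/10.
Σ over the event: 2·1/10 + 6·1/10 + 9·1/10 = 17/10.
E[K | K ∈ {2, 6, 9}] = (17/10) / (3/10) = 17/3.

17/3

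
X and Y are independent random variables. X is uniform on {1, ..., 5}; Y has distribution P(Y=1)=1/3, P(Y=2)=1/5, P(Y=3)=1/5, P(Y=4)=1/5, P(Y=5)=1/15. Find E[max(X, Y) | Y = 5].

5

P(Y = 5) = 1/15.
Summing max(X,Y)·P(x,y) over outcomes with Y = 5 gives 1/3.
E[max(X, Y) | Y = 5] = (1/3) / (1/15) = 5.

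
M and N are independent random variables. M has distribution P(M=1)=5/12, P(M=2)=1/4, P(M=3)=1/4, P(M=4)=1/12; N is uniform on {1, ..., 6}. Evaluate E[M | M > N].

P(M > N) = 1/6.
Summing M·P(x,y) over outcomes with M > N gives 1/2.
E[M | M > N] = (1/2) / (1/6) = 3.

3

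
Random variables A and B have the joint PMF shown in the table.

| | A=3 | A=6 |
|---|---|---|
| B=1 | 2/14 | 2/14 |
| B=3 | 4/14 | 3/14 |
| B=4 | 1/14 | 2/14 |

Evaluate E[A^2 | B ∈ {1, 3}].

234/11

P(B ∈ {1, 3}) = 11/14.
Σ A^2·P over the event = 9·(2/14) + 9·(4/14) + 36·(2/14) + 36·(3/14) = 117/7.
E[A^2 | B ∈ {1, 3}] = (117/7) / (11/14) = 234/11.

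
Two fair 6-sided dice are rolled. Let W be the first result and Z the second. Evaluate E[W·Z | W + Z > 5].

203/13

P(W + Z > 5) = 13/18.
Summing WZ·P(x,y) over outcomes with W + Z > 5 gives 203/18.
E[W·Z | W + Z > 5] = (203/18) / (13/18) = 203/13.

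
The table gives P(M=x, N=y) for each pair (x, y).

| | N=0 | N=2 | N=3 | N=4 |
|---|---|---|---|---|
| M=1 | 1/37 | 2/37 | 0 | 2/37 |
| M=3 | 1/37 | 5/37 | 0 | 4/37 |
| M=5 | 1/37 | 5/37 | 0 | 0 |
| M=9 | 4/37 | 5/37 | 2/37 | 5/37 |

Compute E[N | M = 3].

P(M = 3) = 10/37.
Summing N·P(M=x,N=y) over the conditioning event gives 26/37.
E[N | M = 3] = (26/37) / (10/37) = 13/5.

13/5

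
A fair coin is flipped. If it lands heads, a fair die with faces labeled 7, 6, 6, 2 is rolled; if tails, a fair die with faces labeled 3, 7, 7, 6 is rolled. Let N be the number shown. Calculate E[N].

11/2

E[N | heads] = (7+6+6+2)/4 = 21/4.
E[N | tails] = (3+7+7+6)/4 = 23/4.
E[N] = (1/2)·(21/4) + (1/2)·(23/4) = 11/2.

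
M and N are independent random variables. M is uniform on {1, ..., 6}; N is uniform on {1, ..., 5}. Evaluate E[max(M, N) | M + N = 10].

Outcomes with M + N = 10: (5,5), (6,4), each with probability 1/30.
E[max(M, N) | M + N = 10] = (5 + 6) / 2 = 11/2.

11/2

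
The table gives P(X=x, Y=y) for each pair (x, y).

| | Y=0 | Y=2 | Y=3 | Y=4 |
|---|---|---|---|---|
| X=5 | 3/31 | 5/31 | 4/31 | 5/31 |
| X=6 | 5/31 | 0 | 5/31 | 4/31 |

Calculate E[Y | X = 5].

P(X = 5) = 17/31.
Σ Y·P over the event = 0·(3/31) + 2·(5/31) + 3·(4/31) + 4·(5/31) = 42/31.
E[Y | X = 5] = (42/31) / (17/31) = 42/17.

42/17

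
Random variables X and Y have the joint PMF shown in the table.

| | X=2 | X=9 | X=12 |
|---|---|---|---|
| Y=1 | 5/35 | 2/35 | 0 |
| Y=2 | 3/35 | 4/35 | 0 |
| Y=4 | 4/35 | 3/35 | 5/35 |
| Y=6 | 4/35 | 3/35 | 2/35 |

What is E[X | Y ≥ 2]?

P(Y ≥ 2) = 4/5.
Σ X·P over the event = 2·(3/35) + 2·(4/35) + 2·(4/35) + 9·(4/35) + 9·(3/35) + 9·(3/35) + 12·(5/35) + 12·(2/35) = 28/5.
E[X | Y ≥ 2] = (28/5) / (4/5) = 7.

7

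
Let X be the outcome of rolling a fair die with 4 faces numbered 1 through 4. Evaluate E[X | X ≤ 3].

Given X ≤ 3, X is equally likely to be any of {1, 2, 3}.
E[X | X ≤ 3] = (1 + 2 + 3) / 3 = 2.

2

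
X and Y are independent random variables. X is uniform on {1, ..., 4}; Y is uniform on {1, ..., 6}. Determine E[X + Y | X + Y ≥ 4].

136/21

P(X + Y ≥ 4) = 7/8.
Summing (X+Y)·P(x,y) over outcomes with X + Y ≥ 4 gives 17/3.
E[X + Y | X + Y ≥ 4] = (17/3) / (7/8) = 136/21.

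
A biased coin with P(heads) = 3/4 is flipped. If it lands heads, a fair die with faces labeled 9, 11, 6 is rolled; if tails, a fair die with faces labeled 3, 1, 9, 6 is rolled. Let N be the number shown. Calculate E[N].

E[N | heads] = (9+11+6)/3 = 26/3.
E[N | tails] = (3+1+9+6)/4 = 19/4.
By the law of total expectation,
E[N] = (3/4)·(26/3) + (1/4)·(19/4) = 123/16.

123/16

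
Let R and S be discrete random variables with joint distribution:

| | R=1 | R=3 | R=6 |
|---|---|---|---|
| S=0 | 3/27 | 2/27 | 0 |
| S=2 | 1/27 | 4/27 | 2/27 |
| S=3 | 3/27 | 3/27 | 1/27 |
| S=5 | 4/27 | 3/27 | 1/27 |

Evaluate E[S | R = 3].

8/3

P(R = 3) = 4/9.
Σ S·P over the event = 0·(2/27) + 2·(4/27) + 3·(3/27) + 5·(3/27) = 32/27.
E[S | R = 3] = (32/27) / (4/9) = 8/3.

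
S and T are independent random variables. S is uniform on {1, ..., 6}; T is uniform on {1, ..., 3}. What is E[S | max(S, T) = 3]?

P(max(S, T) = 3) = 5/18.
Summing S·P(x,y) over outcomes with max(S, T) = 3 gives 2/3.
E[S | max(S, T) = 3] = (2/3) / (5/18) = 12/5.

12/5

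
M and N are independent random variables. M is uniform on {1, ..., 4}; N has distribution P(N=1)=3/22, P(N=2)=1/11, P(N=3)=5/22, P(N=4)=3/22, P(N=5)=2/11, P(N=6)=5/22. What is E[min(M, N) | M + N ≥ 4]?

183/80

P(M + N ≥ 4) = 10/11.
Summing min(M,N)·P(x,y) over outcomes with M + N ≥ 4 gives 183/88.
E[min(M, N) | M + N ≥ 4] = (183/88) / (10/11) = 183/80.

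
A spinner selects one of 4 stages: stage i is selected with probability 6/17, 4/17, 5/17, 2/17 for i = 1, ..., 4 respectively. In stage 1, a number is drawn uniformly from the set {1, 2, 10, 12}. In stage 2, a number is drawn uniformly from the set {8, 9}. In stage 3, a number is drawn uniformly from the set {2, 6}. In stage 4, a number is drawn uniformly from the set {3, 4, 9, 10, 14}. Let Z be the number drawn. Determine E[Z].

E[Z | stage 1] = (1+2+10+12)/4 = 25/4.
E[Z | stage 2] = (8+9)/2 = 17/2.
E[Z | stage 3] = (2+6)/2 = 4.
E[Z | stage 4] = (3+4+9+10+14)/5 = 8.
By the law of total expectation,
E[Z] = (6/17)·(25/4) + (4/17)·(17/2) + (5/17)·(4) + (2/17)·(8) = 215/34.

215/34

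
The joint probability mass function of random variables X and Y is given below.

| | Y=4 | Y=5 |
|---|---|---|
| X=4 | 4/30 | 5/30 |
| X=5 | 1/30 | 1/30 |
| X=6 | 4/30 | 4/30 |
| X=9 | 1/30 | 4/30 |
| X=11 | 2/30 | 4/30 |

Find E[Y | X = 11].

P(X = 11) = 1/5.
Σ Y·P over the event = 4·(2/30) + 5·(4/30) = 14/15.
E[Y | X = 11] = (14/15) / (1/5) = 14/3.

14/3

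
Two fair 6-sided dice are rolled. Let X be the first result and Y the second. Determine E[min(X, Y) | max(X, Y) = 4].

Outcomes with max(X, Y) = 4: (1,4), (2,4), (3,4), (4,1), (4,2), (4,3), (4,4), each with probability 1/36.
E[min(X, Y) | max(X, Y) = 4] = (1 + 2 + 3 + 1 + 2 + 3 + 4) / 7 = 16/7.

16/7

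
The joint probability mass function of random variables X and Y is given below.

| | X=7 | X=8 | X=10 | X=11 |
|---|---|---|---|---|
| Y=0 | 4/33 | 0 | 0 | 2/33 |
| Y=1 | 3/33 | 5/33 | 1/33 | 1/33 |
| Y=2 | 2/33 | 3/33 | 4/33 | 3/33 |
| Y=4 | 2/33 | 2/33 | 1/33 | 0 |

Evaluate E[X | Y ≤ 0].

25/3

P(Y ≤ 0) = 2/11.
Σ X·P over the event = 7·(4/33) + 11·(2/33) = 50/33.
E[X | Y ≤ 0] = (50/33) / (2/11) = 25/3.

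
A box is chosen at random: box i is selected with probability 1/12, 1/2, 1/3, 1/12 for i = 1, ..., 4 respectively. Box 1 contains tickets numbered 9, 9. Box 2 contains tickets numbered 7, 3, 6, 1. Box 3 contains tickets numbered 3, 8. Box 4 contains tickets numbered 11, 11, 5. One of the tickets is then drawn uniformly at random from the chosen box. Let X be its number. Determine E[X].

131/24

E[X | box 1] = (9+9)/2 = 9.
E[X | box 2] = (7+3+6+1)/4 = 17/4.
E[X | box 3] = (3+8)/2 = 11/2.
E[X | box 4] = (11+11+5)/3 = 9.
E[X] = (1/12)·(9) + (1/2)·(17/4) + (1/3)·(11/2) + (1/12)·(9) = 131/24.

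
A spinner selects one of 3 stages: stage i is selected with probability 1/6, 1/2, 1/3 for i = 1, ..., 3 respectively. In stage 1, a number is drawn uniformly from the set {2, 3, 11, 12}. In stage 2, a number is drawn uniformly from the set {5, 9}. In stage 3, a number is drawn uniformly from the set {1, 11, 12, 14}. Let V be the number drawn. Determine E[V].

E[V | stage 1] = (2+3+11+12)/4 = 7.
E[V | stage 2] = (5+9)/2 = 7.
E[V | stage 3] = (1+11+12+14)/4 = 19/2.
By the law of total expectation,
E[V] = (1/6)·(7) + (1/2)·(7) + (1/3)·(19/2) = 47/6.

47/6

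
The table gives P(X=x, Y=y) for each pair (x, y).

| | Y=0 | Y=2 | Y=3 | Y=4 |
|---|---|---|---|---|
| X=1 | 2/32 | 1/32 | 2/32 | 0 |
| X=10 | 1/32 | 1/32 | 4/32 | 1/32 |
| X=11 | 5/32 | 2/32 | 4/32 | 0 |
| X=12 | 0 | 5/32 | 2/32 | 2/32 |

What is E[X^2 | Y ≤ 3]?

2944/29

P(Y ≤ 3) = 29/32.
Summing X^2·P(X=x,Y=y) over the conditioning event gives 92.
E[X^2 | Y ≤ 3] = (92) / (29/32) = 2944/29.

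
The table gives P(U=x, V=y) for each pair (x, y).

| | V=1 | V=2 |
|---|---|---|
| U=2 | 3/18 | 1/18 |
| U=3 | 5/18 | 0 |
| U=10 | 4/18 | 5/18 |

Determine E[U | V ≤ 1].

P(V ≤ 1) = 2/3.
Σ U·P over the event = 2·(3/18) + 3·(5/18) + 10·(4/18) = 61/18.
E[U | V ≤ 1] = (61/18) / (2/3) = 61/12.

61/12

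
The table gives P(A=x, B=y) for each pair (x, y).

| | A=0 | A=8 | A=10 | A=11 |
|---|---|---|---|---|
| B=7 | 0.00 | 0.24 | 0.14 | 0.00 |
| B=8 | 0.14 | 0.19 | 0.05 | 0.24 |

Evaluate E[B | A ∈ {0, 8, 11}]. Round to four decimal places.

P(A ∈ {0, 8, 11}) = 0.81.
Σ B·P over the event = 8·(0.14) + 7·(0.24) + 8·(0.19) + 8·(0.24) = 6.24.
E[B | A ∈ {0, 8, 11}] = (6.24) / (0.81) = 7.7037.

7.7037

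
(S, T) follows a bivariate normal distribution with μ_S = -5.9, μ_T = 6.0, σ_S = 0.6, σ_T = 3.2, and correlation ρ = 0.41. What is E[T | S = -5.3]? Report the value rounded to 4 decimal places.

7.3120

The regression of T on S has slope ρ·σ_T/σ_S and passes through (μ_S, μ_T).
E[T | S=-5.3] = 6.0 + (0.41)·(3.2/0.6)·(-5.3 − (-5.9)) = 6.0 + (2.1867)·(0.6) = 7.3120.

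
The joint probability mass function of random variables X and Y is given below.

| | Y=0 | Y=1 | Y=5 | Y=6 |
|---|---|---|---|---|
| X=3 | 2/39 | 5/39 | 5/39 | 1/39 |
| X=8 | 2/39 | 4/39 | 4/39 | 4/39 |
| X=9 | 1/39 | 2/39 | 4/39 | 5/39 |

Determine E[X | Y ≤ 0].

31/5

P(Y ≤ 0) = 5/39.
Σ X·P over the event = 3·(2/39) + 8·(2/39) + 9·(1/39) = 31/39.
E[X | Y ≤ 0] = (31/39) / (5/39) = 31/5.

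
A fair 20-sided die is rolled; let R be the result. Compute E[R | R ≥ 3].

P(R ≥ 3) = 9/10.
E[R | R ≥ 3] = (207/20) / (9/10) = 23/2.

23/2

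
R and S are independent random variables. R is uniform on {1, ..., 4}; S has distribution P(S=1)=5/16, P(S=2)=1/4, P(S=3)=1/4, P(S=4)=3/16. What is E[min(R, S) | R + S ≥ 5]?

83/37

P(R + S ≥ 5) = 37/64.
Summing min(R,S)·P(x,y) over outcomes with R + S ≥ 5 gives 83/64.
E[min(R, S) | R + S ≥ 5] = (83/64) / (37/64) = 83/37.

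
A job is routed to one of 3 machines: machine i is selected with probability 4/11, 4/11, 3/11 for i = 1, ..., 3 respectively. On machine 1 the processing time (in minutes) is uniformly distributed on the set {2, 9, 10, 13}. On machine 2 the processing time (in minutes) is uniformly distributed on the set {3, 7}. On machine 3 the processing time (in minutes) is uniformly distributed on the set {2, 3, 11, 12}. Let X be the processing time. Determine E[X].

75/11

E[X | machine 1] = (2+9+10+13)/4 = 17/2.
E[X | machine 2] = (3+7)/2 = 5.
E[X | machine 3] = (2+3+11+12)/4 = 7.
By the law of total expectation,
E[X] = (4/11)·(17/2) + (4/11)·(5) + (3/11)·(7) = 75/11.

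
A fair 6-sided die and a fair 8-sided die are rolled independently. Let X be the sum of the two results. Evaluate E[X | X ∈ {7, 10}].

P(X ∈ {7, 10}) = 11/48.
Σ over the event: 7·1/8 + 10·5/48 = 23/12.
E[X | X ∈ {7, 10}] = (23/12) / (11/48) = 92/11.

92/11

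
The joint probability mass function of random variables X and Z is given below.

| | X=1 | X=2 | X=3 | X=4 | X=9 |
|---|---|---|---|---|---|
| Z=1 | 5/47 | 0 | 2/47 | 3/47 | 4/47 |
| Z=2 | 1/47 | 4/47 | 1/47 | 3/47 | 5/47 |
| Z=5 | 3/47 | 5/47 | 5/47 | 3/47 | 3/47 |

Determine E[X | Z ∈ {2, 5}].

P(Z ∈ {2, 5}) = 33/47.
Summing X·P(X=x,Z=y) over the conditioning event gives 136/47.
E[X | Z ∈ {2, 5}] = (136/47) / (33/47) = 136/33.

136/33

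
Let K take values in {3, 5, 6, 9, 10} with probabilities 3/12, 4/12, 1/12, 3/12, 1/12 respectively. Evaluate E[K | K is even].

8

P(K is even) = 1/6.
Σ over the event: 6·1/12 + 10·1/12 = 4/3.
E[K | K is even] = (4/3) / (1/6) = 8.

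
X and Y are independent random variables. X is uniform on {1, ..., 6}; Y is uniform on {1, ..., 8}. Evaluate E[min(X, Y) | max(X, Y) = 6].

P(max(X, Y) = 6) = 11/48.
Summing min(X,Y)·P(x,y) over outcomes with max(X, Y) = 6 gives 3/4.
E[min(X, Y) | max(X, Y) = 6] = (3/4) / (11/48) = 36/11.

36/11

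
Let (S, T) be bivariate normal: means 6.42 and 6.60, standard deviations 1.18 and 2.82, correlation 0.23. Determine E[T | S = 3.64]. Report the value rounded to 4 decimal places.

The regression of T on S has slope ρ·σ_T/σ_S and passes through (μ_S, μ_T).
E[T | S=3.64] = 6.60 + (0.23)·(2.82/1.18)·(3.64 − (6.42)) = 6.60 + (0.54966)·(-2.78) = 5.0719.

5.0719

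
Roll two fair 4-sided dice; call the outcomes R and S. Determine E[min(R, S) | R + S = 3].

Outcomes with R + S = 3: (1,2), (2,1), each with probability 1/16.
E[min(R, S) | R + S = 3] = (1 + 1) / 2 = 1.

1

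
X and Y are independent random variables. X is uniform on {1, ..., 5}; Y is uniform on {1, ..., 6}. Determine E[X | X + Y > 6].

P(X + Y > 6) = 1/2.
Summing X·P(x,y) over outcomes with X + Y > 6 gives 11/6.
E[X | X + Y > 6] = (11/6) / (1/2) = 11/3.

11/3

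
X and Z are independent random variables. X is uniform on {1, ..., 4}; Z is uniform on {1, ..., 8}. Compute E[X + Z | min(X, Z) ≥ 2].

P(min(X, Z) ≥ 2) = 21/32.
Summing (X+Z)·P(x,y) over outcomes with min(X, Z) ≥ 2 gives 21/4.
E[X + Z | min(X, Z) ≥ 2] = (21/4) / (21/32) = 8.

8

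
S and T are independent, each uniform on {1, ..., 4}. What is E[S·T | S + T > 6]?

P(S + T > 6) = 3/16.
Summing ST·P(x,y) over outcomes with S + T > 6 gives 5/2.
E[S·T | S + T > 6] = (5/2) / (3/16) = 40/3.

40/3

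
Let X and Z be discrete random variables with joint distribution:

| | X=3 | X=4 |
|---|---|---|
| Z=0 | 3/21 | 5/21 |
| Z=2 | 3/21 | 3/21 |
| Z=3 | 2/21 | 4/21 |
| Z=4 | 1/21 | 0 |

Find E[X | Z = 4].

P(Z = 4) = 1/21.
Σ X·P over the event = 3·(1/21) = 1/7.
E[X | Z = 4] = (1/7) / (1/21) = 3.

3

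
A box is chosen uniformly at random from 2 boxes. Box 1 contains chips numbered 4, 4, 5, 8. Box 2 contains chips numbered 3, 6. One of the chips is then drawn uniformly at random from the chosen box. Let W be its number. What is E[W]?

E[W | box 1] = (4+4+5+8)/4 = 21/4.
E[W | box 2] = (3+6)/2 = 9/2.
By the law of total expectation,
E[W] = (1/2)·(21/4) + (1/2)·(9/2) = 39/8.

39/8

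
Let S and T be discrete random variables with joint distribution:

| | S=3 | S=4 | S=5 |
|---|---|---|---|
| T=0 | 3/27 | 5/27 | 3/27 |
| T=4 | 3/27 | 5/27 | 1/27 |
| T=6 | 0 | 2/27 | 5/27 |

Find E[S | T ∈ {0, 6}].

P(T ∈ {0, 6}) = 2/3.
Summing S·P(S=x,T=y) over the conditioning event gives 77/27.
E[S | T ∈ {0, 6}] = (77/27) / (2/3) = 77/18.

77/18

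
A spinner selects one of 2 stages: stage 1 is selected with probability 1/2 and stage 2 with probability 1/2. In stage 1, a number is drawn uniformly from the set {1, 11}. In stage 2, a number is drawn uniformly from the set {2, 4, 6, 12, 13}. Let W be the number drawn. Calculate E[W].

67/10

E[W | stage 1] = (1+11)/2 = 6.
E[W | stage 2] = (2+4+6+12+13)/5 = 37/5.
By the law of total expectation,
E[W] = (1/2)·(6) + (1/2)·(37/5) = 67/10.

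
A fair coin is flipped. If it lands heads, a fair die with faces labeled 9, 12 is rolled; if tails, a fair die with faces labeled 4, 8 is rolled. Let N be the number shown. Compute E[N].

E[N | heads] = (9+12)/2 = 21/2.
E[N | tails] = (4+8)/2 = 6.
E[N] = (1/2)·(21/2) + (1/2)·(6) = 33/4.

33/4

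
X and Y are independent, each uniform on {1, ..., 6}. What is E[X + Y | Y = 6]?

19/2

Outcomes with Y = 6: (1,6), (2,6), (3,6), (4,6), (5,6), (6,6), each with probability 1/36.
E[X + Y | Y = 6] = (7 + 8 + 9 + 10 + 11 + 12) / 6 = 19/2.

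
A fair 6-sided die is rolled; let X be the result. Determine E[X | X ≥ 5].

11/2

Given X ≥ 5, X is equally likely to be any of {5, 6}.
E[X | X ≥ 5] = (5 + 6) / 2 = 11/2.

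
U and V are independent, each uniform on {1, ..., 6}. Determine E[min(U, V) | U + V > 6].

P(U + V > 6) = 7/12.
Summing min(U,V)·P(x,y) over outcomes with U + V > 6 gives 23/12.
E[min(U, V) | U + V > 6] = (23/12) / (7/12) = 23/7.

23/7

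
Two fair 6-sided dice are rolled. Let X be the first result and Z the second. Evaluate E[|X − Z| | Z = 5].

Outcomes with Z = 5: (1,5), (2,5), (3,5), (4,5), (5,5), (6,5), each with probability 1/36.
E[|X − Z| | Z = 5] = (4 + 3 + 2 + 1 + 0 + 1) / 6 = 11/6.

11/6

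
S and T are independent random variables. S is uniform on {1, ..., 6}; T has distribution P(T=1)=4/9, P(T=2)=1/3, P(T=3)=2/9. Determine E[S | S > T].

82/19

P(S > T) = 19/27.
Summing S·P(x,y) over outcomes with S > T gives 82/27.
E[S | S > T] = (82/27) / (19/27) = 82/19.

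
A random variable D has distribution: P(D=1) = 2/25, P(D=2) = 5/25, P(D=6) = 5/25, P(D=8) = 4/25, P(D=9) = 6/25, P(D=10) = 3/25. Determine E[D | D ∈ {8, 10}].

P(D ∈ {8, 10}) = 7/25.
Σ over the event: 8·4/25 + 10·3/25 = 62/25.
E[D | D ∈ {8, 10}] = (62/25) / (7/25) = 62/7.

62/7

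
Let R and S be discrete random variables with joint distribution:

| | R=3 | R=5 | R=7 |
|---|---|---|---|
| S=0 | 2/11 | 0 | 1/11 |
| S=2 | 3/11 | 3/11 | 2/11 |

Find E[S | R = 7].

P(R = 7) = 3/11.
Σ S·P over the event = 0·(1/11) + 2·(2/11) = 4/11.
E[S | R = 7] = (4/11) / (3/11) = 4/3.

4/3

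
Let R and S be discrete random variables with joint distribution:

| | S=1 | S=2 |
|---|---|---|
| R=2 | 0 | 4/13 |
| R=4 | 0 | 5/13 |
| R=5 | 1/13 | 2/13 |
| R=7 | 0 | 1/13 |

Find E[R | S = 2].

15/4

P(S = 2) = 12/13.
Σ R·P over the event = 2·(4/13) + 4·(5/13) + 5·(2/13) + 7·(1/13) = 45/13.
E[R | S = 2] = (45/13) / (12/13) = 15/4.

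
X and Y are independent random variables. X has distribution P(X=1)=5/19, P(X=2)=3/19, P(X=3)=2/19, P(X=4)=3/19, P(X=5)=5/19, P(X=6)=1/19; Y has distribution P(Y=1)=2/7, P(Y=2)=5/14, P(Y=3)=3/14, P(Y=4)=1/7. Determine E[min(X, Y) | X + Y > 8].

19/5

P(X + Y > 8) = 15/266.
Summing min(X,Y)·P(x,y) over outcomes with X + Y > 8 gives 3/14.
E[min(X, Y) | X + Y > 8] = (3/14) / (15/266) = 19/5.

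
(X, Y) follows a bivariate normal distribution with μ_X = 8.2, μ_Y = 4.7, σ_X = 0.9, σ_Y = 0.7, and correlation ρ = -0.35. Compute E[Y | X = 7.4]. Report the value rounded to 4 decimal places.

For a bivariate normal, E[Y | X=x] = μ_Y + ρ·(σ_Y/σ_X)·(x − μ_X).
E[Y | X=7.4] = 4.7 + (-0.35)·(0.7/0.9)·(7.4 − (8.2)) = 4.7 + (-0.27222)·(-0.8) = 4.9178.

4.9178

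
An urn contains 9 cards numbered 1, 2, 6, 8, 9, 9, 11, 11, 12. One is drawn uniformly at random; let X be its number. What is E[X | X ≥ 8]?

10

P(X ≥ 8) = 2/3.
Σ over the event: 8·1/9 + 9·2/9 + 11·2/9 + 12·1/9 = 20/3.
E[X | X ≥ 8] = (20/3) / (2/3) = 10.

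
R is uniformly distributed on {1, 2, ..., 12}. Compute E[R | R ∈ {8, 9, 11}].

P(R ∈ {8, 9, 11}) = 1/4.
Σ over the event: 8·1/12 + 9·1/12 + 11·1/12 = 7/3.
E[R | R ∈ {8, 9, 11}] = (7/3) / (1/4) = 28/3.

28/3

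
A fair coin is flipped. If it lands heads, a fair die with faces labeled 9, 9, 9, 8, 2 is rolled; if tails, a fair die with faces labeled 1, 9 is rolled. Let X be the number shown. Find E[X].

31/5

E[X | heads] = (9+9+9+8+2)/5 = 37/5.
E[X | tails] = (1+9)/2 = 5.
E[X] = (1/2)·(37/5) + (1/2)·(5) = 31/5.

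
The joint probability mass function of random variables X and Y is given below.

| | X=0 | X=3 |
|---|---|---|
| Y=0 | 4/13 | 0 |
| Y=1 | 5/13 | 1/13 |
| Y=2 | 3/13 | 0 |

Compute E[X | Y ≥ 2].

P(Y ≥ 2) = 3/13.
Σ X·P over the event = 0·(3/13) = 0.
E[X | Y ≥ 2] = (0) / (3/13) = 0.

0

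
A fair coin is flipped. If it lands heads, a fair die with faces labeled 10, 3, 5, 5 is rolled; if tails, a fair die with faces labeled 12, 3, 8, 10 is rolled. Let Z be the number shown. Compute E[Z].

7

E[Z | heads] = (10+3+5+5)/4 = 23/4.
E[Z | tails] = (12+3+8+10)/4 = 33/4.
By the law of total expectation,
E[Z] = (1/2)·(23/4) + (1/2)·(33/4) = 7.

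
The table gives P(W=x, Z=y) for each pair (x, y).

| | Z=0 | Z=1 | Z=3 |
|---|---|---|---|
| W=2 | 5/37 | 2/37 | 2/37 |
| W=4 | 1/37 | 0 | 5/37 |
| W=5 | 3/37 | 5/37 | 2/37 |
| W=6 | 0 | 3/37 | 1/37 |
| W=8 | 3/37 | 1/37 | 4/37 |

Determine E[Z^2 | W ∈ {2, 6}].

P(W ∈ {2, 6}) = 13/37.
Σ Z^2·P over the event = 0·(5/37) + 1·(2/37) + 9·(2/37) + 1·(3/37) + 9·(1/37) = 32/37.
E[Z^2 | W ∈ {2, 6}] = (32/37) / (13/37) = 32/13.

32/13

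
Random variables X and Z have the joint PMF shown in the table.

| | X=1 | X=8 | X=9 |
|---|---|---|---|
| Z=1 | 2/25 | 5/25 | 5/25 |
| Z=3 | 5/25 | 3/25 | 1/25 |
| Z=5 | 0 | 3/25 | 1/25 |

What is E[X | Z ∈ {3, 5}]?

71/13

P(Z ∈ {3, 5}) = 13/25.
Σ X·P over the event = 1·(5/25) + 8·(3/25) + 8·(3/25) + 9·(1/25) + 9·(1/25) = 71/25.
E[X | Z ∈ {3, 5}] = (71/25) / (13/25) = 71/13.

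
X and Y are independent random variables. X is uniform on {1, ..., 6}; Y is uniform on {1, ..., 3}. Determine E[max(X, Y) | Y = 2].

11/3

P(Y = 2) = 1/3.
Summing max(X,Y)·P(x,y) over outcomes with Y = 2 gives 11/9.
E[max(X, Y) | Y = 2] = (11/9) / (1/3) = 11/3.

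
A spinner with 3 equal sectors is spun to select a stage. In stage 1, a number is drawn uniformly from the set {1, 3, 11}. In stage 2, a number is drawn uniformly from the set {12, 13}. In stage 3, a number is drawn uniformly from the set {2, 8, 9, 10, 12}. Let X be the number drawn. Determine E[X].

257/30

E[X | stage 1] = (1+3+11)/3 = 5.
E[X | stage 2] = (12+13)/2 = 25/2.
E[X | stage 3] = (2+8+9+10+12)/5 = 41/5.
By the law of total expectation,
E[X] = (1/3)·(5) + (1/3)·(25/2) + (1/3)·(41/5) = 257/30.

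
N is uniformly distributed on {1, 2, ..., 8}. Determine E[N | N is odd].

Given N is odd, N is equally likely to be any of {1, 3, 5, 7}.
E[N | N is odd] = (1 + 3 + 5 + 7) / 4 = 4.

4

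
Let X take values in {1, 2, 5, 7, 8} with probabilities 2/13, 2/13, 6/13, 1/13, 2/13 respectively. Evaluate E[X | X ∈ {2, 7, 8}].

P(X ∈ {2, 7, 8}) = 5/13.
Σ over the event: 2·2/13 + 7·1/13 + 8·2/13 = 27/13.
E[X | X ∈ {2, 7, 8}] = (27/13) / (5/13) = 27/5.

27/5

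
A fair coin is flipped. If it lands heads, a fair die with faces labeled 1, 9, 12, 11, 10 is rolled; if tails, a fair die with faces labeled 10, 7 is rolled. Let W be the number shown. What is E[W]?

E[W | heads] = (1+9+12+11+10)/5 = 43/5.
E[W | tails] = (10+7)/2 = 17/2.
E[W] = (1/2)·(43/5) + (1/2)·(17/2) = 171/20.

171/20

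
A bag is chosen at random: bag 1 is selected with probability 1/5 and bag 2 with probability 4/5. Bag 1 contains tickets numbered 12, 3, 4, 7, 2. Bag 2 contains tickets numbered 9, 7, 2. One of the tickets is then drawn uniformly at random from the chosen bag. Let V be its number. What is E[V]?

E[V | bag 1] = (12+3+4+7+2)/5 = 28/5.
E[V | bag 2] = (9+7+2)/3 = 6.
By the law of total expectation,
E[V] = (1/5)·(28/5) + (4/5)·(6) = 148/25.

148/25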